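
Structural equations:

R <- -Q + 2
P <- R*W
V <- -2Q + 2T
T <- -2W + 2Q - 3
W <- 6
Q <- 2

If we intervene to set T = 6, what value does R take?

do(T=6) replaces the equation T <- -2W + 2Q - 3 with the constant T = 6.
R is not downstream of the intervention, so its value is determined by the original equations.
R = -Q + 2  [with Q=2]  = 0

0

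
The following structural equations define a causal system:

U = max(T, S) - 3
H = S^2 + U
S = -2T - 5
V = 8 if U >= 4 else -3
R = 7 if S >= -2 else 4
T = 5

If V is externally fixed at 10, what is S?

The intervention breaks the incoming arrows to V: V = 8 if U >= 4 else -3 no longer applies, and V = 10.
Since S is not a descendant of the intervened variable, it is unaffected.
S = -2T - 5  [with T=5]  = -15

-15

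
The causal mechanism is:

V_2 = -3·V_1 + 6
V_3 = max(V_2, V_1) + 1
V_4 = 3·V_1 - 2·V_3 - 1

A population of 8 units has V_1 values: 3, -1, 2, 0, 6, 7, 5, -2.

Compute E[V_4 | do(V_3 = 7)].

Under do(V_3=7), V_3's equation is replaced by V_3=7 for every unit. Per-unit V_4: -6, -18, -9, -15, 3, 6, 0, -21. Mean = -7.5.

-7.5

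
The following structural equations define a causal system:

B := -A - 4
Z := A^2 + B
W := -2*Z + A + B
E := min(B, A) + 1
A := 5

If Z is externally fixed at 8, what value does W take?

The intervention breaks the incoming arrows to Z: Z := A^2 + B no longer applies, and Z = 8.
B = -A - 4  [with A=5]  = -9
W = -2*Z + A + B  [with Z=8, A=5, B=-9]  = -20

-20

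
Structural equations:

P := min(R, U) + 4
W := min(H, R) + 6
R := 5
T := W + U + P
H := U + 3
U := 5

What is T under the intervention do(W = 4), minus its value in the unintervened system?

The intervention breaks the incoming arrows to W: W := min(H, R) + 6 no longer applies, and W = 4.
P = min(R, U) + 4  [with R=5, U=5]  = 9
T = W + U + P  [with W=4, U=5, P=9]  = 18
Without intervention: H = U + 3  [with U=5]  = 8; P = min(R, U) + 4  [with R=5, U=5]  = 9; W = min(H, R) + 6  [with H=8, R=5]  = 11; T = W + U + P  [with W=11, U=5, P=9]  = 25.
Change = 18 − 25 = -7.

-7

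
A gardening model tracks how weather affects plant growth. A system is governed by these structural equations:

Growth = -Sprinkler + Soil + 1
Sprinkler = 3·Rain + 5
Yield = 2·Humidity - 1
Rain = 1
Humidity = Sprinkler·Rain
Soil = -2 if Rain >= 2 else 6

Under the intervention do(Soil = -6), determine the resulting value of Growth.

The intervention breaks the incoming arrows to Soil: Soil = -2 if Rain >= 2 else 6 no longer applies, and Soil = -6.
Sprinkler = 3·Rain + 5  [with Rain=1]  = 8
Growth = -Sprinkler + Soil + 1  [with Sprinkler=8, Soil=-6]  = -13

-13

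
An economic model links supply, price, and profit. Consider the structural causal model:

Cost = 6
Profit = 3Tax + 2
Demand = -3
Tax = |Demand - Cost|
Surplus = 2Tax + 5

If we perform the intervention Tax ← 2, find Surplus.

9

do(Tax=2) replaces the equation Tax = |Demand - Cost| with the constant Tax = 2.
Surplus = 2Tax + 5  [with Tax=2]  = 9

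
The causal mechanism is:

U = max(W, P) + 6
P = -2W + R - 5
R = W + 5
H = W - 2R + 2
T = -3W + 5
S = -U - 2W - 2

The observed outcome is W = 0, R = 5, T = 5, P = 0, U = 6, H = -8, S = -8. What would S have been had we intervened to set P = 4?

-12

The intervention breaks the incoming arrows to P: P = -2W + R - 5 no longer applies, and P = 4.
U = max(W, P) + 6  [with W=0, P=4]  = 10
S = -U - 2W - 2  [with U=10, W=0]  = -12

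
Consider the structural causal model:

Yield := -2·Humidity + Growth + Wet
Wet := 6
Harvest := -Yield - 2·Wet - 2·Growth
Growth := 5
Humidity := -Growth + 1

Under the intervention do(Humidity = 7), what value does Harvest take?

do(Humidity=7) replaces the equation Humidity := -Growth + 1 with the constant Humidity = 7.
Yield = -2·Humidity + Growth + Wet  [with Humidity=7, Growth=5, Wet=6]  = -3
Harvest = -Yield - 2·Wet - 2·Growth  [with Yield=-3, Wet=6, Growth=5]  = -19

-19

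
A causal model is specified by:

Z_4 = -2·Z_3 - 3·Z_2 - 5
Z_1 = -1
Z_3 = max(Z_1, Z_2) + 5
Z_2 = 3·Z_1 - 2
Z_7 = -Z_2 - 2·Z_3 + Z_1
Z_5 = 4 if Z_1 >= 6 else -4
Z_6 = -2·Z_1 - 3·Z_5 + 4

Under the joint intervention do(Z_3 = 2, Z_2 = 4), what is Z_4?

-21

The joint intervention fixes Z_3 = 2, Z_2 = 4, removing each variable's own equation.
Z_4 = -2·Z_3 - 3·Z_2 - 5  [with Z_3=2, Z_2=4]  = -21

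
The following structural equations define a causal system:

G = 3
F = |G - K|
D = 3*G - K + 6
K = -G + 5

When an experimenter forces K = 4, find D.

The intervention breaks the incoming arrows to K: K = -G + 5 no longer applies, and K = 4.
D = 3*G - K + 6  [with G=3, K=4]  = 11

11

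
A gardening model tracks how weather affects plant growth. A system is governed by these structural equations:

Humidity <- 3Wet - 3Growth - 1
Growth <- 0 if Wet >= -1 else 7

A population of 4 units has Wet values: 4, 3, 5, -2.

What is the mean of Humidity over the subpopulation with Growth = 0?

Observing Growth=0 restricts to units where Growth's equation naturally yields 0: Wet ∈ {4, 3, 5}. In that subpopulation Humidity = 11, 8, 14, mean 11.

11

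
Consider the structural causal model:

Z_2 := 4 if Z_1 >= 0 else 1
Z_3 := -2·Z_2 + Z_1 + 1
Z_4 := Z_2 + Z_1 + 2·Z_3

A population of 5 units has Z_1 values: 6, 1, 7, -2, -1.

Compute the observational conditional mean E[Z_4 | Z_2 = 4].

E[Z_4|Z_2=4] averages over only the 3 units with Z_2=4 (Z_1 = 6, 1, 7): Z_4 = 8, -7, 11, mean 4.

4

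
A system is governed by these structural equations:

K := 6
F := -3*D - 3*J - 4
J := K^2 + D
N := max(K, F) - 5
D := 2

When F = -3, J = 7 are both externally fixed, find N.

1

The joint intervention fixes F = -3, J = 7, removing each variable's own equation.
N = max(K, F) - 5  [with K=6, F=-3]  = 1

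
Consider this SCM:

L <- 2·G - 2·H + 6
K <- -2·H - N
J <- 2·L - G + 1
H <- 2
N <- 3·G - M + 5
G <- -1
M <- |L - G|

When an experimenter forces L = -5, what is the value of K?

-2

The intervention breaks the incoming arrows to L: L <- 2·G - 2·H + 6 no longer applies, and L = -5.
M = |L - G|  [with L=-5, G=-1]  = 4
N = 3·G - M + 5  [with G=-1, M=4]  = -2
K = -2·H - N  [with H=2, N=-2]  = -2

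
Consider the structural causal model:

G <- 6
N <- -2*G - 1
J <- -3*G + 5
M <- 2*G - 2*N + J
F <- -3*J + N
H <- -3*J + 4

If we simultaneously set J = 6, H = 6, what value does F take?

-31

The joint intervention fixes J = 6, H = 6, removing each variable's own equation.
N = -2*G - 1  [with G=6]  = -13
F = -3*J + N  [with J=6, N=-13]  = -31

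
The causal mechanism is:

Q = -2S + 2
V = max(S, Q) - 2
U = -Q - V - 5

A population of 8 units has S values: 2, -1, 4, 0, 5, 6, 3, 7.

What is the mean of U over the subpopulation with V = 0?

-5

E[U|V=0] averages over only the 2 units with V=0 (S = 2, 0): U = -3, -7, mean -5.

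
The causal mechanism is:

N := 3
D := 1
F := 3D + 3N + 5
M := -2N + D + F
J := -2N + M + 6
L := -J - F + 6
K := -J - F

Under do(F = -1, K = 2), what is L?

Under do(F = -1, K = 2), each intervened variable's structural equation is replaced by its fixed value.
M = -2N + D + F  [with N=3, D=1, F=-1]  = -6
J = -2N + M + 6  [with N=3, M=-6]  = -6
L = -J - F + 6  [with J=-6, F=-1]  = 13

13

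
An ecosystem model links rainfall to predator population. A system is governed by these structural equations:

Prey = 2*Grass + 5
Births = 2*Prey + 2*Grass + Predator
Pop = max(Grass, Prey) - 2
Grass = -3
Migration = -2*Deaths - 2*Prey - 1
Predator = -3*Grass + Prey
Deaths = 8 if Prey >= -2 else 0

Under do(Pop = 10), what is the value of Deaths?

The intervention breaks the incoming arrows to Pop: Pop = max(Grass, Prey) - 2 no longer applies, and Pop = 10.
Deaths is not downstream of the intervention, so its value is determined by the original equations.
Prey = 2*Grass + 5  [with Grass=-3]  = -1
Deaths = 8 if Prey >= -2 else 0  [with Prey=-1]  = 8

8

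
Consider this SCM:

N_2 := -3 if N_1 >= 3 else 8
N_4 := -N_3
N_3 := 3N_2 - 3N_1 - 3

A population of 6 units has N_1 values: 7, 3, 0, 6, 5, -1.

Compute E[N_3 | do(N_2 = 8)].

11

Every unit gets N_2=8 under the intervention. N_3 values become 0, 12, 21, 3, 6, 24; E[N_3|do(N_2=8)] = 11.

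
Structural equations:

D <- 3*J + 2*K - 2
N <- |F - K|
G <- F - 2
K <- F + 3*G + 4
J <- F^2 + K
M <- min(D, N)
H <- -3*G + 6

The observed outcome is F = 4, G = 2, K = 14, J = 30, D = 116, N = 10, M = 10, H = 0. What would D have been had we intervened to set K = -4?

26

do(K=-4) replaces the equation K <- F + 3*G + 4 with the constant K = -4.
J = F^2 + K  [with F=4, K=-4]  = 12
D = 3*J + 2*K - 2  [with J=12, K=-4]  = 26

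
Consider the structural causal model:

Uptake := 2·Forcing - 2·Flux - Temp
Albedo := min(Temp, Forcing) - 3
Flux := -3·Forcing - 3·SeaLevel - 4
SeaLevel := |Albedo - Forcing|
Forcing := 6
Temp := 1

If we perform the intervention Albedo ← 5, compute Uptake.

61

The intervention breaks the incoming arrows to Albedo: Albedo := min(Temp, Forcing) - 3 no longer applies, and Albedo = 5.
SeaLevel = |Albedo - Forcing|  [with Albedo=5, Forcing=6]  = 1
Flux = -3·Forcing - 3·SeaLevel - 4  [with Forcing=6, SeaLevel=1]  = -25
Uptake = 2·Forcing - 2·Flux - Temp  [with Forcing=6, Flux=-25, Temp=1]  = 61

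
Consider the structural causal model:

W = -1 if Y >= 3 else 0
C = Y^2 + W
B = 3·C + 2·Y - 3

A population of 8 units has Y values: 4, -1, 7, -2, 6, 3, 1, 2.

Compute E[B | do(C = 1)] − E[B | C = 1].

do(C=1) breaks C's dependence on Y. With C=1 fixed, B across the units is 8, -2, 14, -4, 12, 6, 2, 4, mean 5.
Conditioning on C=1 selects the 2 unit(s) with Y ∈ {-1, 1}. Their B values: -2, 2. Mean = 0.
Difference = 5 − 0 = 5.

5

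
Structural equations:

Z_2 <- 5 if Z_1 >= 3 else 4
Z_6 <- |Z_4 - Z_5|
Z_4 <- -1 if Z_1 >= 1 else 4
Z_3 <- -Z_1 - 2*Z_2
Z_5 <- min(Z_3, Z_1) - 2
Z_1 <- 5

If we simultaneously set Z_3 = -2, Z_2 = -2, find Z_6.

3

Setting Z_3 = -2, Z_2 = -2 by intervention discards those variables' equations.
Z_4 = -1 if Z_1 >= 1 else 4  [with Z_1=5]  = -1
Z_5 = min(Z_3, Z_1) - 2  [with Z_3=-2, Z_1=5]  = -4
Z_6 = |Z_4 - Z_5|  [with Z_4=-1, Z_5=-4]  = 3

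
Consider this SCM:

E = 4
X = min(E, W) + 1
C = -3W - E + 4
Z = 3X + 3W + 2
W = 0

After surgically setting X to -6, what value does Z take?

-16

do(X=-6) replaces the equation X = min(E, W) + 1 with the constant X = -6.
Z = 3X + 3W + 2  [with X=-6, W=0]  = -16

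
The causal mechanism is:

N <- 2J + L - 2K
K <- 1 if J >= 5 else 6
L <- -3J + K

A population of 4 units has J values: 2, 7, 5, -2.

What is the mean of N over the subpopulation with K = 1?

-7

E[N|K=1] averages over only the 2 units with K=1 (J = 7, 5): N = -8, -6, mean -7.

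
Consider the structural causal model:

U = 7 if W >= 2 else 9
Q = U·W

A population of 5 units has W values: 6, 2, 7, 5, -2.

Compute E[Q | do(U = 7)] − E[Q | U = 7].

The intervention sets U=7 in all 5 units regardless of W. Recomputing Q per unit gives 42, 14, 49, 35, -14; average 25.2.
Observing U=7 restricts to units where U's equation naturally yields 7: W ∈ {6, 2, 7, 5}. In that subpopulation Q = 42, 14, 49, 35, mean 35.
Difference = 25.2 − 35 = -9.8.

-9.8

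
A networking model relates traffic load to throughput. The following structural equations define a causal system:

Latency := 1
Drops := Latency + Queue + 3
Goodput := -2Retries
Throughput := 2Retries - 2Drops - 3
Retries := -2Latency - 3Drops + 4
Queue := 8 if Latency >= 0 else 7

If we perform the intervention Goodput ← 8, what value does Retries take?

do(Goodput=8) replaces the equation Goodput := -2Retries with the constant Goodput = 8.
No directed path runs from Goodput to Retries, so Retries keeps its natural value.
Queue = 8 if Latency >= 0 else 7  [with Latency=1]  = 8
Drops = Latency + Queue + 3  [with Latency=1, Queue=8]  = 12
Retries = -2Latency - 3Drops + 4  [with Latency=1, Drops=12]  = -34

-34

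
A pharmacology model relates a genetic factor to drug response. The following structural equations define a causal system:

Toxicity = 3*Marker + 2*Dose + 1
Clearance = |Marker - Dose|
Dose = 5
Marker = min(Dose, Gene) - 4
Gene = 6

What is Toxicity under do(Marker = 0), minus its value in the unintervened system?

-3

The intervention breaks the incoming arrows to Marker: Marker = min(Dose, Gene) - 4 no longer applies, and Marker = 0.
Toxicity = 3*Marker + 2*Dose + 1  [with Marker=0, Dose=5]  = 11
Without intervention: Marker = min(Dose, Gene) - 4  [with Dose=5, Gene=6]  = 1; Toxicity = 3*Marker + 2*Dose + 1  [with Marker=1, Dose=5]  = 14.
Change = 11 − 14 = -3.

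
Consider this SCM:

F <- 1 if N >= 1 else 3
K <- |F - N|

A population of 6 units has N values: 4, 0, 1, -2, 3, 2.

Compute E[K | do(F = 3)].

2

The intervention sets F=3 in all 6 units regardless of N. Recomputing K per unit gives 1, 3, 2, 5, 0, 1; average 2.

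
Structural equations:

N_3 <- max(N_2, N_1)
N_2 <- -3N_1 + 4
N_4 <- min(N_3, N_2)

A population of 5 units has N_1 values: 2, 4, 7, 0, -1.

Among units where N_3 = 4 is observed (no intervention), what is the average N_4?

E[N_4|N_3=4] averages over only the 2 units with N_3=4 (N_1 = 4, 0): N_4 = -8, 4, mean -2.

-2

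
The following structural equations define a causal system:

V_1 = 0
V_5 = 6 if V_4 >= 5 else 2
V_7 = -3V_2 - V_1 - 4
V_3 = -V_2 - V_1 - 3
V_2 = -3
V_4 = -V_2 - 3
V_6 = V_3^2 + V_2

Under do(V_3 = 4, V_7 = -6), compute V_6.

13

Under do(V_3 = 4, V_7 = -6), each intervened variable's structural equation is replaced by its fixed value.
V_6 = V_3^2 + V_2  [with V_3=4, V_2=-3]  = 13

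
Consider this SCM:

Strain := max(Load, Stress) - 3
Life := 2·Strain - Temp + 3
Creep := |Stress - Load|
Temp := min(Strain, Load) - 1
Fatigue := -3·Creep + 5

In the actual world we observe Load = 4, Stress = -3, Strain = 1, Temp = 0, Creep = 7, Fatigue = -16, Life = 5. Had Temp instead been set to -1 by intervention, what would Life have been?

6

The intervention breaks the incoming arrows to Temp: Temp := min(Strain, Load) - 1 no longer applies, and Temp = -1.
Strain = max(Load, Stress) - 3  [with Load=4, Stress=-3]  = 1
Life = 2·Strain - Temp + 3  [with Strain=1, Temp=-1]  = 6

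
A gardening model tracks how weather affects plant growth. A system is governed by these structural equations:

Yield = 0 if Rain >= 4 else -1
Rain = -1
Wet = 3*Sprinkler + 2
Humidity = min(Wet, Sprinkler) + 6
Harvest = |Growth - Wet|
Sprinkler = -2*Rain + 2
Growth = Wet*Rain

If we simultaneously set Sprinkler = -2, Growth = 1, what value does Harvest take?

5

Setting Sprinkler = -2, Growth = 1 by intervention discards those variables' equations.
Wet = 3*Sprinkler + 2  [with Sprinkler=-2]  = -4
Harvest = |Growth - Wet|  [with Growth=1, Wet=-4]  = 5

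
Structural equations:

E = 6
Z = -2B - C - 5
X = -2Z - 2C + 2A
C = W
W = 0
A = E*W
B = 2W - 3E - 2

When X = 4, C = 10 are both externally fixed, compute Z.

25

Setting X = 4, C = 10 by intervention discards those variables' equations.
B = 2W - 3E - 2  [with W=0, E=6]  = -20
Z = -2B - C - 5  [with B=-20, C=10]  = 25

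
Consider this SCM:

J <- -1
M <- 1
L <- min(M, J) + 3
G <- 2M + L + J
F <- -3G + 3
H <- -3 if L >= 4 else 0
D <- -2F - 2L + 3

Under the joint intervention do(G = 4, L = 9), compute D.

3

The joint intervention fixes G = 4, L = 9, removing each variable's own equation.
F = -3G + 3  [with G=4]  = -9
D = -2F - 2L + 3  [with F=-9, L=9]  = 3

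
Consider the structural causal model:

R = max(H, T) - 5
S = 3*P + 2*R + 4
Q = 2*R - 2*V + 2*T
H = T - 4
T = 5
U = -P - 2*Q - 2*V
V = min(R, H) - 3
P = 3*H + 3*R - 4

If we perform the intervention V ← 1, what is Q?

8

Under do(V=1), the mechanism V = min(R, H) - 3 is discarded; V is fixed at 1.
H = T - 4  [with T=5]  = 1
R = max(H, T) - 5  [with H=1, T=5]  = 0
Q = 2*R - 2*V + 2*T  [with R=0, V=1, T=5]  = 8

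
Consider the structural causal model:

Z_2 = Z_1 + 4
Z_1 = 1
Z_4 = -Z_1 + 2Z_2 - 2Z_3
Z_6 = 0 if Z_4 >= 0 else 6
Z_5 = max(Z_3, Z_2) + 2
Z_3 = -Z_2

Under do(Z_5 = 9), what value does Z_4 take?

19

The intervention breaks the incoming arrows to Z_5: Z_5 = max(Z_3, Z_2) + 2 no longer applies, and Z_5 = 9.
Since Z_4 is not a descendant of the intervened variable, it is unaffected.
Z_2 = Z_1 + 4  [with Z_1=1]  = 5
Z_3 = -Z_2  [with Z_2=5]  = -5
Z_4 = -Z_1 + 2Z_2 - 2Z_3  [with Z_1=1, Z_2=5, Z_3=-5]  = 19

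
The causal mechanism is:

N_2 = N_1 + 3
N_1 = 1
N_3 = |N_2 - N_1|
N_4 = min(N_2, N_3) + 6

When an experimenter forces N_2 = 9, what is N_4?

Under do(N_2=9), the mechanism N_2 = N_1 + 3 is discarded; N_2 is fixed at 9.
N_3 = |N_2 - N_1|  [with N_2=9, N_1=1]  = 8
N_4 = min(N_2, N_3) + 6  [with N_2=9, N_3=8]  = 14

14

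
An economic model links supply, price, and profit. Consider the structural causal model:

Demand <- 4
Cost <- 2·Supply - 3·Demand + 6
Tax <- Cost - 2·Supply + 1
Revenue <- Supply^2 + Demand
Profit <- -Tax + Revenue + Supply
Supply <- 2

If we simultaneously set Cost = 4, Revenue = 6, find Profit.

Setting Cost = 4, Revenue = 6 by intervention discards those variables' equations.
Tax = Cost - 2·Supply + 1  [with Cost=4, Supply=2]  = 1
Profit = -Tax + Revenue + Supply  [with Tax=1, Revenue=6, Supply=2]  = 7

7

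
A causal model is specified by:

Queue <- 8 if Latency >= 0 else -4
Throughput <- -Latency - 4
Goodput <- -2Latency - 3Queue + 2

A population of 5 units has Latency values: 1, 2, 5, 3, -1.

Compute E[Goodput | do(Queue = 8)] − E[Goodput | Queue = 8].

1.5

The intervention sets Queue=8 in all 5 units regardless of Latency. Recomputing Goodput per unit gives -24, -26, -32, -28, -20; average -26.
E[Goodput|Queue=8] averages over only the 4 units with Queue=8 (Latency = 1, 2, 5, 3): Goodput = -24, -26, -32, -28, mean -27.5.
Difference = -26 − (-27.5) = 1.5.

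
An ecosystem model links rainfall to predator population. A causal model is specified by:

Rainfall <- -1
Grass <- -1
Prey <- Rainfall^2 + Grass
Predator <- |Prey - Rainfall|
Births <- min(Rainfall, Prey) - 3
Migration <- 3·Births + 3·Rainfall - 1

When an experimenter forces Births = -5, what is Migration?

-19

The intervention breaks the incoming arrows to Births: Births <- min(Rainfall, Prey) - 3 no longer applies, and Births = -5.
Migration = 3·Births + 3·Rainfall - 1  [with Births=-5, Rainfall=-1]  = -19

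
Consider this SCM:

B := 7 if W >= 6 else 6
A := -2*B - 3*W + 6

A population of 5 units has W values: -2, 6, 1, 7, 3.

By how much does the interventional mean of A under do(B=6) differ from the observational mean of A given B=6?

-7

do(B=6) breaks B's dependence on W. With B=6 fixed, A across the units is 0, -24, -9, -27, -15, mean -15.
Conditioning on B=6 selects the 3 unit(s) with W ∈ {-2, 1, 3}. Their A values: 0, -9, -15. Mean = -8.
Difference = -15 − (-8) = -7.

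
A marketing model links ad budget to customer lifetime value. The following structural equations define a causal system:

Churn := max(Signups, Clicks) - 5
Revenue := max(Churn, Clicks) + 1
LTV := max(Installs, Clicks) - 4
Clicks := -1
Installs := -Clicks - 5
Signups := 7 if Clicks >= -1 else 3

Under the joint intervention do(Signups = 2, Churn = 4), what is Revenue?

5

Setting Signups = 2, Churn = 4 by intervention discards those variables' equations.
Revenue = max(Churn, Clicks) + 1  [with Churn=4, Clicks=-1]  = 5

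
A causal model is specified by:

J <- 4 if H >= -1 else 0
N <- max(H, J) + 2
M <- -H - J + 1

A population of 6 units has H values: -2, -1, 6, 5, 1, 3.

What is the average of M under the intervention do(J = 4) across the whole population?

The intervention sets J=4 in all 6 units regardless of H. Recomputing M per unit gives -1, -2, -9, -8, -4, -6; average -5.

-5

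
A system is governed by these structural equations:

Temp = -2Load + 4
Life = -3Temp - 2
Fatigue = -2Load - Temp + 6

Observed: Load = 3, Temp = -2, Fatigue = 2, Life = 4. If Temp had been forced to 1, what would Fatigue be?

-1

The intervention breaks the incoming arrows to Temp: Temp = -2Load + 4 no longer applies, and Temp = 1.
Fatigue = -2Load - Temp + 6  [with Load=3, Temp=1]  = -1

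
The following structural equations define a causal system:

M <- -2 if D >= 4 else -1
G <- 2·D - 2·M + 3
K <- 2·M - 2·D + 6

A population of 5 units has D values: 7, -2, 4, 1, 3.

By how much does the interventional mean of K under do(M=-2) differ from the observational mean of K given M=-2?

5.8

do(M=-2) breaks M's dependence on D. With M=-2 fixed, K across the units is -12, 6, -6, 0, -4, mean -3.2.
Conditioning on M=-2 selects the 2 unit(s) with D ∈ {7, 4}. Their K values: -12, -6. Mean = -9.
Difference = -3.2 − (-9) = 5.8.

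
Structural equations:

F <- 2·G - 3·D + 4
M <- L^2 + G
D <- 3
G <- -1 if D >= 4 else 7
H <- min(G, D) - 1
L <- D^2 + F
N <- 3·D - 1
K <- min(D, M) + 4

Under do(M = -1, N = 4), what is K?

3

Under do(M = -1, N = 4), each intervened variable's structural equation is replaced by its fixed value.
K = min(D, M) + 4  [with D=3, M=-1]  = 3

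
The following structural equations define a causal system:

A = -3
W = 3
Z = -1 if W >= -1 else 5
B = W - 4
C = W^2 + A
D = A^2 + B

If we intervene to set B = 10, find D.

19

Under do(B=10), the mechanism B = W - 4 is discarded; B is fixed at 10.
D = A^2 + B  [with A=-3, B=10]  = 19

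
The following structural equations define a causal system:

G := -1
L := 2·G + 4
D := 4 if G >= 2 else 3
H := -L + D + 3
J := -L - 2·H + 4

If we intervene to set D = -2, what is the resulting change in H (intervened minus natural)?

The intervention breaks the incoming arrows to D: D := 4 if G >= 2 else 3 no longer applies, and D = -2.
L = 2·G + 4  [with G=-1]  = 2
H = -L + D + 3  [with L=2, D=-2]  = -1
Without intervention: L = 2·G + 4  [with G=-1]  = 2; D = 4 if G >= 2 else 3  [with G=-1]  = 3; H = -L + D + 3  [with L=2, D=3]  = 4.
Change = -1 − 4 = -5.

-5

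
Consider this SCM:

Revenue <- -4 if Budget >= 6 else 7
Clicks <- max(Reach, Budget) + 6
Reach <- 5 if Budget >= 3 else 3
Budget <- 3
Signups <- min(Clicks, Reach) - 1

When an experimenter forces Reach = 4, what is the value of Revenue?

do(Reach=4) replaces the equation Reach <- 5 if Budget >= 3 else 3 with the constant Reach = 4.
Since Revenue is not a descendant of the intervened variable, it is unaffected.
Revenue = -4 if Budget >= 6 else 7  [with Budget=3]  = 7

7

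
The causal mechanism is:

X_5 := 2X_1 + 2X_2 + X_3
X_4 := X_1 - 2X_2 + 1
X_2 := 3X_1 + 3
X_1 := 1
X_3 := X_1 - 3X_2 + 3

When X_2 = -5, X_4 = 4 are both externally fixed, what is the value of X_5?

11

Setting X_2 = -5, X_4 = 4 by intervention discards those variables' equations.
X_3 = X_1 - 3X_2 + 3  [with X_1=1, X_2=-5]  = 19
X_5 = 2X_1 + 2X_2 + X_3  [with X_1=1, X_2=-5, X_3=19]  = 11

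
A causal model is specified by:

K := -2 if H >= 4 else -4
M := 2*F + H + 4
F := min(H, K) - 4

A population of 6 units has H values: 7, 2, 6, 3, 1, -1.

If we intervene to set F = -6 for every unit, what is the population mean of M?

-5

The intervention sets F=-6 in all 6 units regardless of H. Recomputing M per unit gives -1, -6, -2, -5, -7, -9; average -5.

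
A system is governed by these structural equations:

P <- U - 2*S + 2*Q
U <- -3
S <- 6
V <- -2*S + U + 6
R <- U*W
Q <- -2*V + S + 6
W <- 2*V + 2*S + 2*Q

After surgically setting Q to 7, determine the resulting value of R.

-24

The intervention breaks the incoming arrows to Q: Q <- -2*V + S + 6 no longer applies, and Q = 7.
V = -2*S + U + 6  [with S=6, U=-3]  = -9
W = 2*V + 2*S + 2*Q  [with V=-9, S=6, Q=7]  = 8
R = U*W  [with U=-3, W=8]  = -24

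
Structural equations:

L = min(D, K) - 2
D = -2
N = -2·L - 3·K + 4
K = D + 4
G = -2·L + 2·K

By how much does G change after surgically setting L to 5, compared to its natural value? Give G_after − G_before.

The intervention breaks the incoming arrows to L: L = min(D, K) - 2 no longer applies, and L = 5.
K = D + 4  [with D=-2]  = 2
G = -2·L + 2·K  [with L=5, K=2]  = -6
Without intervention: K = D + 4  [with D=-2]  = 2; L = min(D, K) - 2  [with D=-2, K=2]  = -4; G = -2·L + 2·K  [with L=-4, K=2]  = 12.
Change = -6 − 12 = -18.

-18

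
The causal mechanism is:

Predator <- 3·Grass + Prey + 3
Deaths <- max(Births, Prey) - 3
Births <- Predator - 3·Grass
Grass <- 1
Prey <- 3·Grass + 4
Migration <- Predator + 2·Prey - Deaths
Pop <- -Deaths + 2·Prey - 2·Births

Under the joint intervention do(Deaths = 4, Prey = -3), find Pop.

Setting Deaths = 4, Prey = -3 by intervention discards those variables' equations.
Predator = 3·Grass + Prey + 3  [with Grass=1, Prey=-3]  = 3
Births = Predator - 3·Grass  [with Predator=3, Grass=1]  = 0
Pop = -Deaths + 2·Prey - 2·Births  [with Deaths=4, Prey=-3, Births=0]  = -10

-10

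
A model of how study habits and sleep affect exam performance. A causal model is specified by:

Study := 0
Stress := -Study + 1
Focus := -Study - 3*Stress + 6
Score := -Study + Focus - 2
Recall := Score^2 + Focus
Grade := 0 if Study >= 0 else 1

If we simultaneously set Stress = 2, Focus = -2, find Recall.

14

Under do(Stress = 2, Focus = -2), each intervened variable's structural equation is replaced by its fixed value.
Score = -Study + Focus - 2  [with Study=0, Focus=-2]  = -4
Recall = Score^2 + Focus  [with Score=-4, Focus=-2]  = 14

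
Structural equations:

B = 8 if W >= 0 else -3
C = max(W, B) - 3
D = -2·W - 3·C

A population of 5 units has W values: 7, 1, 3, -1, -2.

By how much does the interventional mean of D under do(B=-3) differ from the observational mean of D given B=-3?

Every unit gets B=-3 under the intervention. D values become -26, 4, -6, 14, 19; E[D|do(B=-3)] = 1.
Observing B=-3 restricts to units where B's equation naturally yields -3: W ∈ {-1, -2}. In that subpopulation D = 14, 19, mean 16.5.
Difference = 1 − 16.5 = -15.5.

-15.5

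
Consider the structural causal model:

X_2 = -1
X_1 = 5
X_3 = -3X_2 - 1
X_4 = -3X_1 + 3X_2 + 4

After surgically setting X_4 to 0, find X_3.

2

Under do(X_4=0), the mechanism X_4 = -3X_1 + 3X_2 + 4 is discarded; X_4 is fixed at 0.
Since X_3 is not a descendant of the intervened variable, it is unaffected.
X_3 = -3X_2 - 1  [with X_2=-1]  = 2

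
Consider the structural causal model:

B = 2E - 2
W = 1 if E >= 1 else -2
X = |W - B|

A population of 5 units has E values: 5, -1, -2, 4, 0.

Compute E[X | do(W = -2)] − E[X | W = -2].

Every unit gets W=-2 under the intervention. X values become 10, 2, 4, 8, 0; E[X|do(W=-2)] = 4.8.
Observing W=-2 restricts to units where W's equation naturally yields -2: E ∈ {-1, -2, 0}. In that subpopulation X = 2, 4, 0, mean 2.
Difference = 4.8 − 2 = 2.8.

2.8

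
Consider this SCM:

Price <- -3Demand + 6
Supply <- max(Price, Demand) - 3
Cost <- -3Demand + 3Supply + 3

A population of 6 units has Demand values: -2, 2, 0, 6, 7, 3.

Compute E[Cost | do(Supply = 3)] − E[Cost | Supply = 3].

Under do(Supply=3), Supply's equation is replaced by Supply=3 for every unit. Per-unit Cost: 18, 6, 12, -6, -9, 3. Mean = 4.
E[Cost|Supply=3] averages over only the 2 units with Supply=3 (Demand = 0, 6): Cost = 12, -6, mean 3.
Difference = 4 − 3 = 1.

1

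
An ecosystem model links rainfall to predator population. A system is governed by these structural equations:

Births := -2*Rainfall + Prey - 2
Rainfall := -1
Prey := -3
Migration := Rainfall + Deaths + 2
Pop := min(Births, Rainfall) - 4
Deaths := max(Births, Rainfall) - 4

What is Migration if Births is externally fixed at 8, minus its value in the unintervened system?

9

do(Births=8) replaces the equation Births := -2*Rainfall + Prey - 2 with the constant Births = 8.
Deaths = max(Births, Rainfall) - 4  [with Births=8, Rainfall=-1]  = 4
Migration = Rainfall + Deaths + 2  [with Rainfall=-1, Deaths=4]  = 5
Without intervention: Births = -2*Rainfall + Prey - 2  [with Rainfall=-1, Prey=-3]  = -3; Deaths = max(Births, Rainfall) - 4  [with Births=-3, Rainfall=-1]  = -5; Migration = Rainfall + Deaths + 2  [with Rainfall=-1, Deaths=-5]  = -4.
Change = 5 − (-4) = 9.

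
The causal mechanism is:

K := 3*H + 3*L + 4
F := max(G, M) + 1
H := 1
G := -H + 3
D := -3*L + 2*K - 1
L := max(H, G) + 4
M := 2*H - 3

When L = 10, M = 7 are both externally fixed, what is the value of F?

Under do(L = 10, M = 7), each intervened variable's structural equation is replaced by its fixed value.
G = -H + 3  [with H=1]  = 2
F = max(G, M) + 1  [with G=2, M=7]  = 8

8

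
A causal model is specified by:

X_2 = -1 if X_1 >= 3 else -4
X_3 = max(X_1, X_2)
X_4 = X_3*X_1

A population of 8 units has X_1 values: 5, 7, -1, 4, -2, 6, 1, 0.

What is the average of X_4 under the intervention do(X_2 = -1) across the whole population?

The intervention sets X_2=-1 in all 8 units regardless of X_1. Recomputing X_4 per unit gives 25, 49, 1, 16, 2, 36, 1, 0; average 16.25.

16.25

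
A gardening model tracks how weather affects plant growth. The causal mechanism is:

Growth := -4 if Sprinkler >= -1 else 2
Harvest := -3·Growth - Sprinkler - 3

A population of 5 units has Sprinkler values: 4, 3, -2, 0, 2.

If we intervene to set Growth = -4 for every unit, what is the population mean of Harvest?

Under do(Growth=-4), Growth's equation is replaced by Growth=-4 for every unit. Per-unit Harvest: 5, 6, 11, 9, 7. Mean = 7.6.

7.6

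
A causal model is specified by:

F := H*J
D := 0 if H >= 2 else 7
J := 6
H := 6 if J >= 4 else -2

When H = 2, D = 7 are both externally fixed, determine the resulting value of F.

Setting H = 2, D = 7 by intervention discards those variables' equations.
F = H*J  [with H=2, J=6]  = 12

12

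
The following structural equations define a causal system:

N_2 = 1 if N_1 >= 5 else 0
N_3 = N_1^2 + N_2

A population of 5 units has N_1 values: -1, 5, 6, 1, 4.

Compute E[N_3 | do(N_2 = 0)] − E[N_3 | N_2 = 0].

9.8

Under do(N_2=0), N_2's equation is replaced by N_2=0 for every unit. Per-unit N_3: 1, 25, 36, 1, 16. Mean = 15.8.
Conditioning on N_2=0 selects the 3 unit(s) with N_1 ∈ {-1, 1, 4}. Their N_3 values: 1, 1, 16. Mean = 6.
Difference = 15.8 − 6 = 9.8.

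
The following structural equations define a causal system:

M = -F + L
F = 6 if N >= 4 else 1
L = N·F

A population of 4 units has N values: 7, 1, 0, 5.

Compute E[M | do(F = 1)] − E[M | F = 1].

2.75

Every unit gets F=1 under the intervention. M values become 6, 0, -1, 4; E[M|do(F=1)] = 2.25.
Conditioning on F=1 selects the 2 unit(s) with N ∈ {1, 0}. Their M values: 0, -1. Mean = -0.5.
Difference = 2.25 − (-0.5) = 2.75.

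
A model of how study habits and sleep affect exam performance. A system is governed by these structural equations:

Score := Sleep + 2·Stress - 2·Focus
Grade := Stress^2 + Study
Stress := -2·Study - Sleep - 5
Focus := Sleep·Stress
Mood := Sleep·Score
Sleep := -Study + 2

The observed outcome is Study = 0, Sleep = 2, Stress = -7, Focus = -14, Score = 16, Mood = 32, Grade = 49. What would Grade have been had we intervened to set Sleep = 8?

Under do(Sleep=8), the mechanism Sleep := -Study + 2 is discarded; Sleep is fixed at 8.
Stress = -2·Study - Sleep - 5  [with Study=0, Sleep=8]  = -13
Grade = Stress^2 + Study  [with Stress=-13, Study=0]  = 169

169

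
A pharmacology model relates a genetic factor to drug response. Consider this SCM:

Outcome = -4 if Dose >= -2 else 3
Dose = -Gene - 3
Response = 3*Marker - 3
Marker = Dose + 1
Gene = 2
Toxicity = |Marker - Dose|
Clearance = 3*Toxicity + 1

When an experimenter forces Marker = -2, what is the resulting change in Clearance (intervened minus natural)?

The intervention breaks the incoming arrows to Marker: Marker = Dose + 1 no longer applies, and Marker = -2.
Dose = -Gene - 3  [with Gene=2]  = -5
Toxicity = |Marker - Dose|  [with Marker=-2, Dose=-5]  = 3
Clearance = 3*Toxicity + 1  [with Toxicity=3]  = 10
Without intervention: Dose = -Gene - 3  [with Gene=2]  = -5; Marker = Dose + 1  [with Dose=-5]  = -4; Toxicity = |Marker - Dose|  [with Marker=-4, Dose=-5]  = 1; Clearance = 3*Toxicity + 1  [with Toxicity=1]  = 4.
Change = 10 − 4 = 6.

6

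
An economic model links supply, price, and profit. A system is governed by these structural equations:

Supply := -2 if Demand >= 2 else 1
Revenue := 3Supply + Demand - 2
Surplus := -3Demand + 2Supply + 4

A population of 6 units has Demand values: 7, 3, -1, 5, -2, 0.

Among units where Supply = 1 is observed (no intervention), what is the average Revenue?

E[Revenue|Supply=1] averages over only the 3 units with Supply=1 (Demand = -1, -2, 0): Revenue = 0, -1, 1, mean 0.

0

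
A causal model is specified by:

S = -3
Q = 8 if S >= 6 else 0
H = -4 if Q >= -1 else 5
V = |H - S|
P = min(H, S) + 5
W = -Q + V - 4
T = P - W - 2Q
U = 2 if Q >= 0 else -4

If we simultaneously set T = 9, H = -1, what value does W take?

-2

Setting T = 9, H = -1 by intervention discards those variables' equations.
Q = 8 if S >= 6 else 0  [with S=-3]  = 0
V = |H - S|  [with H=-1, S=-3]  = 2
W = -Q + V - 4  [with Q=0, V=2]  = -2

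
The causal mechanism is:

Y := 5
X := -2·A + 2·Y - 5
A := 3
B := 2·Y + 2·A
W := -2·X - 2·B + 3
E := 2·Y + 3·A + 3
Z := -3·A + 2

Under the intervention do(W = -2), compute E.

Under do(W=-2), the mechanism W := -2·X - 2·B + 3 is discarded; W is fixed at -2.
Since E is not a descendant of the intervened variable, it is unaffected.
E = 2·Y + 3·A + 3  [with Y=5, A=3]  = 22

22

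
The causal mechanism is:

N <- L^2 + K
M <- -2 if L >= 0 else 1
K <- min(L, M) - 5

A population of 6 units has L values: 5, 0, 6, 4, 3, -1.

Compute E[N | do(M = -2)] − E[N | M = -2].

The intervention sets M=-2 in all 6 units regardless of L. Recomputing N per unit gives 18, -7, 29, 9, 2, -6; average 7.5.
Conditioning on M=-2 selects the 5 unit(s) with L ∈ {5, 0, 6, 4, 3}. Their N values: 18, -7, 29, 9, 2. Mean = 10.2.
Difference = 7.5 − 10.2 = -2.7.

-2.7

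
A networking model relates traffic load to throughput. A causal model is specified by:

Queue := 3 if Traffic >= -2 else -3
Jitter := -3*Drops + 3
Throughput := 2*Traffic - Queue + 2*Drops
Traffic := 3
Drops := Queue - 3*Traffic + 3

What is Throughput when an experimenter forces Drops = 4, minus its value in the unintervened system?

do(Drops=4) replaces the equation Drops := Queue - 3*Traffic + 3 with the constant Drops = 4.
Queue = 3 if Traffic >= -2 else -3  [with Traffic=3]  = 3
Throughput = 2*Traffic - Queue + 2*Drops  [with Traffic=3, Queue=3, Drops=4]  = 11
Without intervention: Queue = 3 if Traffic >= -2 else -3  [with Traffic=3]  = 3; Drops = Queue - 3*Traffic + 3  [with Queue=3, Traffic=3]  = -3; Throughput = 2*Traffic - Queue + 2*Drops  [with Traffic=3, Queue=3, Drops=-3]  = -3.
Change = 11 − (-3) = 14.

14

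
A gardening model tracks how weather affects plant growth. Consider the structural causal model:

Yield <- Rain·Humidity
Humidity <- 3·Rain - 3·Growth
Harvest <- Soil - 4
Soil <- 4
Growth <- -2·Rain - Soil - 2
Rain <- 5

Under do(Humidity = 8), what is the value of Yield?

Intervening sets Humidity = 8 and removes its equation (Humidity <- 3·Rain - 3·Growth).
Yield = Rain·Humidity  [with Rain=5, Humidity=8]  = 40

40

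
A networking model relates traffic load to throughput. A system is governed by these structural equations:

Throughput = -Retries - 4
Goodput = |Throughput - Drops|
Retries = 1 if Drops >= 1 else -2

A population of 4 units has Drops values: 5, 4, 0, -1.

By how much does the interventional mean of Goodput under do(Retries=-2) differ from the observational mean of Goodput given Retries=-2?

do(Retries=-2) breaks Retries's dependence on Drops. With Retries=-2 fixed, Goodput across the units is 7, 6, 2, 1, mean 4.
E[Goodput|Retries=-2] averages over only the 2 units with Retries=-2 (Drops = 0, -1): Goodput = 2, 1, mean 1.5.
Difference = 4 − 1.5 = 2.5.

2.5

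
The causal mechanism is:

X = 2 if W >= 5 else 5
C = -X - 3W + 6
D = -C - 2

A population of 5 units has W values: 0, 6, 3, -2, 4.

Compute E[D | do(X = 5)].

3.6

The intervention sets X=5 in all 5 units regardless of W. Recomputing D per unit gives -3, 15, 6, -9, 9; average 3.6.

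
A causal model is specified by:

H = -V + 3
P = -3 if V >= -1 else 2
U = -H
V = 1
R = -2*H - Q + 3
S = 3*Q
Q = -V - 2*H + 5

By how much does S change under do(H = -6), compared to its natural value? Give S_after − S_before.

Under do(H=-6), the mechanism H = -V + 3 is discarded; H is fixed at -6.
Q = -V - 2*H + 5  [with V=1, H=-6]  = 16
S = 3*Q  [with Q=16]  = 48
Without intervention: H = -V + 3  [with V=1]  = 2; Q = -V - 2*H + 5  [with V=1, H=2]  = 0; S = 3*Q  [with Q=0]  = 0.
Change = 48 − 0 = 48.

48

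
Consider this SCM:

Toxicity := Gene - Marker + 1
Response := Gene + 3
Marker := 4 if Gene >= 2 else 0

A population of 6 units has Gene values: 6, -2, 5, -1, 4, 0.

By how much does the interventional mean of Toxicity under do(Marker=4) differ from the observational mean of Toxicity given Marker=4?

-3

The intervention sets Marker=4 in all 6 units regardless of Gene. Recomputing Toxicity per unit gives 3, -5, 2, -4, 1, -3; average -1.
Conditioning on Marker=4 selects the 3 unit(s) with Gene ∈ {6, 5, 4}. Their Toxicity values: 3, 2, 1. Mean = 2.
Difference = -1 − 2 = -3.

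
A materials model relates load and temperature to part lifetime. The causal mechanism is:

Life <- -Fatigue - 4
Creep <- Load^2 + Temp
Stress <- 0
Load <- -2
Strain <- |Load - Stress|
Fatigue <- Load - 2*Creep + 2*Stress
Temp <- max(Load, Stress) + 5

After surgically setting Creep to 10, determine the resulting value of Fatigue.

The intervention breaks the incoming arrows to Creep: Creep <- Load^2 + Temp no longer applies, and Creep = 10.
Fatigue = Load - 2*Creep + 2*Stress  [with Load=-2, Creep=10, Stress=0]  = -22

-22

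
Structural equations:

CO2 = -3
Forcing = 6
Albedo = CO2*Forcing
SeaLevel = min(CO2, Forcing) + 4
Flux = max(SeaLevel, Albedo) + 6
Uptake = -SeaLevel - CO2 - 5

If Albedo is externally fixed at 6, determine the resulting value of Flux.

do(Albedo=6) replaces the equation Albedo = CO2*Forcing with the constant Albedo = 6.
SeaLevel = min(CO2, Forcing) + 4  [with CO2=-3, Forcing=6]  = 1
Flux = max(SeaLevel, Albedo) + 6  [with SeaLevel=1, Albedo=6]  = 12

12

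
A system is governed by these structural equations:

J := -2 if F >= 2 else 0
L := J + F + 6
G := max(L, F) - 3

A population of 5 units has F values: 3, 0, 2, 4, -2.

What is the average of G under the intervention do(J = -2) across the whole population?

do(J=-2) breaks J's dependence on F. With J=-2 fixed, G across the units is 4, 1, 3, 5, -1, mean 2.4.

2.4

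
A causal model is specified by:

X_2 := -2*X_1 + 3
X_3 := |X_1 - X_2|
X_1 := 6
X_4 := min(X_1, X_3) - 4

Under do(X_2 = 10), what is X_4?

0

Under do(X_2=10), the mechanism X_2 := -2*X_1 + 3 is discarded; X_2 is fixed at 10.
X_3 = |X_1 - X_2|  [with X_1=6, X_2=10]  = 4
X_4 = min(X_1, X_3) - 4  [with X_1=6, X_3=4]  = 0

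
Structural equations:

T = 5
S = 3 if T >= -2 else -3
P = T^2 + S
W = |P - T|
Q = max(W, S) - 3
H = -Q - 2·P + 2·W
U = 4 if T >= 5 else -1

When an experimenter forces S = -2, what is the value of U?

Under do(S=-2), the mechanism S = 3 if T >= -2 else -3 is discarded; S is fixed at -2.
No directed path runs from S to U, so U keeps its natural value.
U = 4 if T >= 5 else -1  [with T=5]  = 4

4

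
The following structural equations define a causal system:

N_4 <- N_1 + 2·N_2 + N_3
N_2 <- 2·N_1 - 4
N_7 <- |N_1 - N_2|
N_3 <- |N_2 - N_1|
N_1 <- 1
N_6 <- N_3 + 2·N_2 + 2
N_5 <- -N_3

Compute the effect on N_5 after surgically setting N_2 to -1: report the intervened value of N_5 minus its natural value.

1

do(N_2=-1) replaces the equation N_2 <- 2·N_1 - 4 with the constant N_2 = -1.
N_3 = |N_2 - N_1|  [with N_2=-1, N_1=1]  = 2
N_5 = -N_3  [with N_3=2]  = -2
Without intervention: N_2 = 2·N_1 - 4  [with N_1=1]  = -2; N_3 = |N_2 - N_1|  [with N_2=-2, N_1=1]  = 3; N_5 = -N_3  [with N_3=3]  = -3.
Change = -2 − (-3) = 1.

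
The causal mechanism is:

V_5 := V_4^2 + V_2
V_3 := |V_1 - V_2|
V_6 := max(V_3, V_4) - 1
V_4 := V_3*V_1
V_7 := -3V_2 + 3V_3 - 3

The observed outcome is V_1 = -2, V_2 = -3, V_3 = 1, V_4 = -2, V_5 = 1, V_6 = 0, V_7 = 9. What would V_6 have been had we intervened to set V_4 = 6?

5

Under do(V_4=6), the mechanism V_4 := V_3*V_1 is discarded; V_4 is fixed at 6.
V_3 = |V_1 - V_2|  [with V_1=-2, V_2=-3]  = 1
V_6 = max(V_3, V_4) - 1  [with V_3=1, V_4=6]  = 5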